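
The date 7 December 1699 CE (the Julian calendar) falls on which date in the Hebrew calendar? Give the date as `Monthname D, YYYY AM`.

Kislev 25, 5460 AM

Julian Day Number of the source date = 2341958.
Converting JDN 2341958 to the Hebrew calendar gives 25 Kislev 5460 AM.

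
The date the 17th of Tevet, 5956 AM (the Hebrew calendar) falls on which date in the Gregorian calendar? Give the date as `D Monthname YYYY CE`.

19 January 2196 CE

Julian Day Number of the source date = 2523151.
Converting JDN 2523151 to the Gregorian calendar gives 19 January 2196 CE.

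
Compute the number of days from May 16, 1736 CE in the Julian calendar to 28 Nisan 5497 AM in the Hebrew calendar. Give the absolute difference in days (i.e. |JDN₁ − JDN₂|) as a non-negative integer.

JDN of the first date = 2355268.
JDN of the second date = 2355605.
|2355605 − 2355268| = 337.

337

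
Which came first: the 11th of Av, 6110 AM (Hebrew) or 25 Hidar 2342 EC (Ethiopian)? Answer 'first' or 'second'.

second

The two dates have Julian Day Numbers 2579606 and 2579355 respectively.
Since 2579355 < 2579606, the second date comes first.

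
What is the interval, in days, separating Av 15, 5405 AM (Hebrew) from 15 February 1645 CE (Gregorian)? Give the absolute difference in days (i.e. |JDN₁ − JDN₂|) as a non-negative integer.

First date → JDN 2322103; second date → JDN 2321930.
The interval is |2322103 − 2321930| = 173 days.

173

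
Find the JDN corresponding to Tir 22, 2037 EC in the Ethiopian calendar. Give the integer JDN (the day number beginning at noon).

In the Gregorian calendar the same day is 30 January 2045.
JDN 2400001 is 17 November 1858 CE (Gregorian), MJD 0; the target day is +68010 days from there, so JDN = 2468011.

2468011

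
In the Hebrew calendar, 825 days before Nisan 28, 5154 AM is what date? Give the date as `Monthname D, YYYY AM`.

Tevet 28, 5152 AM

Counting 825 days back from JDN 2230305 reaches JDN 2229480, which is Tevet 28, 5152 AM.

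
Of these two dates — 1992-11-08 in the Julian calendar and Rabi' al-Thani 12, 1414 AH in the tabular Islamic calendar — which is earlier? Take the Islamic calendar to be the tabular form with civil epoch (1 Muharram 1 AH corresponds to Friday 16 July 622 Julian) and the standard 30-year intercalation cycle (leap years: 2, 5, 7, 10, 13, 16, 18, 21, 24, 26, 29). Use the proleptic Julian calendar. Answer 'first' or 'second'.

first

First date → JDN 2448948; second date → JDN 2449260.
JDN 2448948 < JDN 2449260, so the first date is earlier.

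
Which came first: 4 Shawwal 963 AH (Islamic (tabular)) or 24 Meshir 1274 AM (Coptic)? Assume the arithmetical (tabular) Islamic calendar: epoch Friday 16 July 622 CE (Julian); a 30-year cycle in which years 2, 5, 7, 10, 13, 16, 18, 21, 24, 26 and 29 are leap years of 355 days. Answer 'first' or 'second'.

The two dates have Julian Day Numbers 2289610 and 2290166 respectively.
Since 2289610 < 2290166, the first date comes first.

first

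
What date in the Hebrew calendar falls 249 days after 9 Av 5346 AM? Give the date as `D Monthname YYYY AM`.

The starting date is JDN 2300539; 2300539 + 249 = 2300788.
JDN 2300788 corresponds to 20 Adar II 5347 AM.

20 Adar II 5347 AM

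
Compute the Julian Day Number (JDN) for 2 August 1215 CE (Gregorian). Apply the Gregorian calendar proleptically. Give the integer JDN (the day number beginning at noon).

2165043

JDN 2451545 is 1 January 2000 CE (Gregorian); the target day is −286502 days from there, so JDN = 2165043.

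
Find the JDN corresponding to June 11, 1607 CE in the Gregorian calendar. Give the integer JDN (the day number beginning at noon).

2308166

JDN 2299161 is 15 October 1582 CE (Gregorian); the target day is +9005 days from there, so JDN = 2308166.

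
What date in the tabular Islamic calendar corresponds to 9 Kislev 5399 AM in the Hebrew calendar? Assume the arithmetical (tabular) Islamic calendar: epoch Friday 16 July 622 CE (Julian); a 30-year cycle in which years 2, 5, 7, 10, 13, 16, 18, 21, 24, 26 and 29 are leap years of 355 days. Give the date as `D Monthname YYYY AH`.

9 Rajab 1048 AH

Julian Day Number of the source date = 2319647.
Converting JDN 2319647 to the tabular Islamic calendar gives 9 Rajab 1048 AH.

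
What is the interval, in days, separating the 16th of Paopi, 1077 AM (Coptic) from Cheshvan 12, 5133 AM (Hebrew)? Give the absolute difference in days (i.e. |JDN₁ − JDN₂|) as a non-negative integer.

4380

JDN of the first date = 2218084.
JDN of the second date = 2222464.
|2222464 − 2218084| = 4380.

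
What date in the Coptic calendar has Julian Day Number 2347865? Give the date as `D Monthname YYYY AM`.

JDN 2347865 is 19 February 1716 in the Gregorian calendar.
In the Coptic calendar that day is 13 Meshir 1432 AM.

13 Meshir 1432 AM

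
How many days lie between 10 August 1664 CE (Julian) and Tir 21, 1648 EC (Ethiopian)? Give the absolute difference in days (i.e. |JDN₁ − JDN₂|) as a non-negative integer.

3128

First date → JDN 2329056; second date → JDN 2325928.
The interval is |2329056 − 2325928| = 3128 days.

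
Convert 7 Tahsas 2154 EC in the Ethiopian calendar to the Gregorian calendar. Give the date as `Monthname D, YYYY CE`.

Both dates share Julian Day Number 2510700; in the Gregorian calendar that is 17 December 2161 CE.

December 17, 2161 CE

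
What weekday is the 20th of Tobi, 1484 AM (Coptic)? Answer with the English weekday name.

This is JDN 2366835 (27 January 1768 Gregorian).
JDN 2366835 mod 7 = 2, and JDN 0 was a Monday, so this is a Wednesday.

Wednesday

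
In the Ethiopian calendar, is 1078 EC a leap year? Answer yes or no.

1078 mod 4 = 2; in the Ethiopian calendar a year is leap when year mod 4 = 3, so it is a common year.

no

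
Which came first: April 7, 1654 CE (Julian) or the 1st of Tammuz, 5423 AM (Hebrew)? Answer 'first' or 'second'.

first

Converting both to JDN: 2325278 vs 2328645; the smaller is the first.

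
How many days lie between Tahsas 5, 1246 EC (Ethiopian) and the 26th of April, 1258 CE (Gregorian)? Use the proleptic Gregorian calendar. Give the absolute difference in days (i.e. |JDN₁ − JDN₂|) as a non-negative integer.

JDN of the first date = 2179051.
JDN of the second date = 2180651.
|2180651 − 2179051| = 1600.

1600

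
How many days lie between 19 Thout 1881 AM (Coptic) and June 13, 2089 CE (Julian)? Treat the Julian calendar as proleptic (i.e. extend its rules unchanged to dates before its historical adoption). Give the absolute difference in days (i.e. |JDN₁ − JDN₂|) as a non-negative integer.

27489

JDN of the first date = 2511718.
JDN of the second date = 2484229.
|2484229 − 2511718| = 27489.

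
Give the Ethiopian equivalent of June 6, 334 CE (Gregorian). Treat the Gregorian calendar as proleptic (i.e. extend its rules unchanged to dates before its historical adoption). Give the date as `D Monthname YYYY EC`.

Both dates share Julian Day Number 1843207; in the Ethiopian calendar that is 11 Sene 326 EC.

11 Sene 326 EC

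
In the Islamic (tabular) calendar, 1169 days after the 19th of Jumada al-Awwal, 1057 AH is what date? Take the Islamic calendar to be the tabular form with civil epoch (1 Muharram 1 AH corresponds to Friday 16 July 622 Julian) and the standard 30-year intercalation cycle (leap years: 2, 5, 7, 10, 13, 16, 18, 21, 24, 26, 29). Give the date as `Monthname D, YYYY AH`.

Ramadan 7, 1060 AH

Counting 1169 days forward from JDN 2322787 reaches JDN 2323956, which is Ramadan 7, 1060 AH.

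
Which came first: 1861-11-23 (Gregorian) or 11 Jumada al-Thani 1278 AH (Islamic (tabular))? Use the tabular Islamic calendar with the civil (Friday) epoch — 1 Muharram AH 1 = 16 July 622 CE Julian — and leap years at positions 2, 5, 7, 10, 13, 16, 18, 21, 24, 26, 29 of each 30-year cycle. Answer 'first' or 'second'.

Converting both to JDN: 2401103 vs 2401124; the smaller is the first.

first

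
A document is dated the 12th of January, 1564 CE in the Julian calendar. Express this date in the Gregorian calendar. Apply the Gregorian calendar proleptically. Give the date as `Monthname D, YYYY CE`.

January 22, 1564 CE

For dates in this range the Gregorian date is 10 days ahead of the Julian.
12 January 1564 Julian + 10 days → 22 January 1564 Gregorian.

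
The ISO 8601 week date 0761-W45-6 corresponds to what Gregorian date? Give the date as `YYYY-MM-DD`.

0761-11-11

ISO week 1 of 761 is the week containing the first Thursday of 761.
Week 45, day 6 (Saturday) lands on 0761-11-11.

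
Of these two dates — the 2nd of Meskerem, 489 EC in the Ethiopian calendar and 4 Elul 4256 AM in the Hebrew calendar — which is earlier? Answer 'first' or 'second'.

second

The two dates have Julian Day Numbers 1902464 and 1902463 respectively.
Since 1902463 < 1902464, the second date comes first.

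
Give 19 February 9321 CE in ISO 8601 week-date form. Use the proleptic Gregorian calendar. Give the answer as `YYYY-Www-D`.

9321-W08-3

The weekday is Wednesday (ISO weekday 3).
That Wednesday belongs to ISO week 8 of ISO year 9321.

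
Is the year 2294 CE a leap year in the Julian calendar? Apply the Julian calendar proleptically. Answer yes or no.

2294 mod 4 = 2, so it is a common year in the Julian calendar.

no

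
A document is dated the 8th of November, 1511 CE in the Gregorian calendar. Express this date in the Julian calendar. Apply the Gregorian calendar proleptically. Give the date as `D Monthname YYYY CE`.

For dates in this range the Gregorian date is 10 days ahead of the Julian.
8 November 1511 Gregorian − 10 days → 29 October 1511 Julian.

29 October 1511 CE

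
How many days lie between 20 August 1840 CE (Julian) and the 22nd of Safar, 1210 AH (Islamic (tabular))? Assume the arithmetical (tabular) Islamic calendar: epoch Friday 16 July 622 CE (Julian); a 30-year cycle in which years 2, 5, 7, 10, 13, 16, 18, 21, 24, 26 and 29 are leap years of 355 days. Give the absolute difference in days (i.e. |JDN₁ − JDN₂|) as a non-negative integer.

16430

First date → JDN 2393350; second date → JDN 2376920.
The interval is |2393350 − 2376920| = 16430 days.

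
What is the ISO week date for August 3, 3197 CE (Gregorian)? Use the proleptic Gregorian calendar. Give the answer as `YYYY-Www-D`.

3197-W31-7

The weekday is Sunday (ISO weekday 7).
That Sunday belongs to ISO week 31 of ISO year 3197.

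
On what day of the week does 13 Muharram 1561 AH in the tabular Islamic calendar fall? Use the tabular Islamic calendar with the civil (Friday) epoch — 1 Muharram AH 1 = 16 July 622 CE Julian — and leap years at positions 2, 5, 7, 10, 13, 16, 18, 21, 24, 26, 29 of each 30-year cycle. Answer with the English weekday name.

Thursday

In the Gregorian calendar this is 16 February 2136 (JDN 2501264).
JDN 2501264 mod 7 = 3, and JDN 0 was a Monday, so this is a Thursday.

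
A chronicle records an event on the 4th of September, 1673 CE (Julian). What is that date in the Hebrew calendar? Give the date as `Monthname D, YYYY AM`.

Tishrei 4, 5434 AM

The source date corresponds to 14 September 1673 in the Gregorian calendar (JDN 2332368).
That day falls on 4 Tishrei 5434 AM in the Hebrew calendar.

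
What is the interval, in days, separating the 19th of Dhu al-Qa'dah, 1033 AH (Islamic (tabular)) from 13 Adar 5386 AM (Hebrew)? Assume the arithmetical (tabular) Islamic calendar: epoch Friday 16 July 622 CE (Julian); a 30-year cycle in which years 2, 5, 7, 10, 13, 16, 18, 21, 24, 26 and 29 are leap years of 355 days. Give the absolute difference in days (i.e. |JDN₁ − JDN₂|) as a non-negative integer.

555

JDN of the first date = 2314459.
JDN of the second date = 2315014.
|2315014 − 2314459| = 555.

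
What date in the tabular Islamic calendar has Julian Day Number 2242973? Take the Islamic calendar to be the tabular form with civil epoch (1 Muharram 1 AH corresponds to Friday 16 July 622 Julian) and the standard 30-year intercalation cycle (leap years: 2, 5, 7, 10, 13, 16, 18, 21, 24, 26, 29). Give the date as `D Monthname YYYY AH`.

The proleptic Gregorian equivalent of JDN 2242973 is 13 December 1428.
In the tabular Islamic calendar that day is 25 Safar 832 AH.

25 Safar 832 AH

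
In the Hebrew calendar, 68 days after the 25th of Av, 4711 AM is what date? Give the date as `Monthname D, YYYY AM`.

Cheshvan 4, 4712 AM

JDN of the 25th of Av, 4711 AM = 2068622.
2068622 + 68 = 2068690.
JDN 2068690 in the Hebrew calendar is Cheshvan 4, 4712 AM.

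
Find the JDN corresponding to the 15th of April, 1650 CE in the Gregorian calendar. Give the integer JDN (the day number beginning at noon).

2323815

JDN 2299161 is 15 October 1582 CE (Gregorian); the target day is +24654 days from there, so JDN = 2323815.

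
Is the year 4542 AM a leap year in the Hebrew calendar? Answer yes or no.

no

Hebrew year 4542 is year 1 of its 19-year Metonic cycle; leap years are at positions 3, 6, 8, 11, 14, 17, 19, so it is a common year (12 months).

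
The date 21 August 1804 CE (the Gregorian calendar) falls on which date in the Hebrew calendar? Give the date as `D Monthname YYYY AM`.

14 Elul 5564 AM

Both dates share Julian Day Number 2380190; in the Hebrew calendar that is 14 Elul 5564 AM.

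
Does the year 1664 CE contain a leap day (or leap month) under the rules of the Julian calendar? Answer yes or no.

1664 mod 4 = 0, so it is a leap year in the Julian calendar.

yes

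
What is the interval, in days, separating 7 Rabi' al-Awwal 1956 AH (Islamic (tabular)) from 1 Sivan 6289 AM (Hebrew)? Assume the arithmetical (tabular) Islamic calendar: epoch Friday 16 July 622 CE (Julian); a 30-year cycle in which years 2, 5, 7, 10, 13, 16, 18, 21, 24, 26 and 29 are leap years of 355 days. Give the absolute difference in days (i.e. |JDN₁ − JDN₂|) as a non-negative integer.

3627

First date → JDN 2641292; second date → JDN 2644919.
The interval is |2641292 − 2644919| = 3627 days.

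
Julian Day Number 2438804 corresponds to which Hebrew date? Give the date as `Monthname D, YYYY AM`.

JDN 2438804 is 12 February 1965 in the Gregorian calendar.
In the Hebrew calendar that day is Adar I 10, 5725 AM.

Adar I 10, 5725 AM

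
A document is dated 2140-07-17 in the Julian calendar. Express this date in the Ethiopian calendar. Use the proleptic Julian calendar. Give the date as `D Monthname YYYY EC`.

Julian Day Number of the source date = 2502891.
Converting JDN 2502891 to the Ethiopian calendar gives 23 Hamle 2132 EC.

23 Hamle 2132 EC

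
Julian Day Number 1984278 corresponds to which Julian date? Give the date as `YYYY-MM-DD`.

0720-08-28

JDN 1984278 is 1 September 720 in the proleptic Gregorian calendar.
In the Julian calendar that day is 0720-08-28.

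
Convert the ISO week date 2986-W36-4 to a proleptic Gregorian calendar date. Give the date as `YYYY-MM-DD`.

ISO week 1 of 2986 is the week containing the first Thursday of 2986.
Week 36, day 4 (Thursday) lands on 2986-09-07.

2986-09-07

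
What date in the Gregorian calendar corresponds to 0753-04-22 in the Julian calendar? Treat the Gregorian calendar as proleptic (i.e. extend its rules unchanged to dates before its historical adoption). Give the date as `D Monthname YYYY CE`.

For dates in this range the Gregorian date is 4 days ahead of the Julian.
22 April 753 Julian + 4 days → 26 April 753 Gregorian.

26 April 753 CE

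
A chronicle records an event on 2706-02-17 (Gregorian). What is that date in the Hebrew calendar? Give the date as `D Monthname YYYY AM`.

11 Adar I 6466 AM

Julian Day Number of the source date = 2709453.
Converting JDN 2709453 to the Hebrew calendar gives 11 Adar I 6466 AM.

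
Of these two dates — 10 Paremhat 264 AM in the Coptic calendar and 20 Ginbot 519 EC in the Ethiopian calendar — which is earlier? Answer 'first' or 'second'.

The two dates have Julian Day Numbers 1921280 and 1913679 respectively.
Since 1913679 < 1921280, the second date comes first.

second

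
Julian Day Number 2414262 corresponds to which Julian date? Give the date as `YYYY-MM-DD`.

1897-11-21

JDN 2414262 is 3 December 1897 in the Gregorian calendar.
In the Julian calendar that day is 1897-11-21.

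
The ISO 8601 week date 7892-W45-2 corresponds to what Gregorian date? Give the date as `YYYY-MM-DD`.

7892-11-08

ISO week 1 of 7892 is the week containing the first Thursday of 7892.
Week 45, day 2 (Tuesday) lands on 7892-11-08.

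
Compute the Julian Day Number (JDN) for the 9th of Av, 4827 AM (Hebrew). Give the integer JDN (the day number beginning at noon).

2110984

Equivalently 30 July 1067 (proleptic Gregorian).
JDN 2299161 is 15 October 1582 CE (Gregorian); the target day is −188177 days from there, so JDN = 2110984.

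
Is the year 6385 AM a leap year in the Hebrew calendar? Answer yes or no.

no

Hebrew year 6385 is year 1 of its 19-year Metonic cycle; leap years are at positions 3, 6, 8, 11, 14, 17, 19, so it is a common year (12 months).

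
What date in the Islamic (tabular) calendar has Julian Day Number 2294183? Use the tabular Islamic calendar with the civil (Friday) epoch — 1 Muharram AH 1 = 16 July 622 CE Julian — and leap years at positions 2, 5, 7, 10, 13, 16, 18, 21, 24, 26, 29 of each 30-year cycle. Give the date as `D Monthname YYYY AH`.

JDN 2294183 is 27 February 1569 in the proleptic Gregorian calendar.
In the tabular Islamic calendar that day is 1 Ramadan 976 AH.

1 Ramadan 976 AH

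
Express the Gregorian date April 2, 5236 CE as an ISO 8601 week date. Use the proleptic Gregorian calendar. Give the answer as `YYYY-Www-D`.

The weekday is Wednesday (ISO weekday 3).
That Wednesday belongs to ISO week 14 of ISO year 5236.

5236-W14-3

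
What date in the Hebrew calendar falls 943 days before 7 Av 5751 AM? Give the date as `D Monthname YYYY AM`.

9 Tevet 5749 AM

JDN of 7 Av 5751 AM = 2448456.
2448456 − 943 = 2447513.
JDN 2447513 in the Hebrew calendar is 9 Tevet 5749 AM.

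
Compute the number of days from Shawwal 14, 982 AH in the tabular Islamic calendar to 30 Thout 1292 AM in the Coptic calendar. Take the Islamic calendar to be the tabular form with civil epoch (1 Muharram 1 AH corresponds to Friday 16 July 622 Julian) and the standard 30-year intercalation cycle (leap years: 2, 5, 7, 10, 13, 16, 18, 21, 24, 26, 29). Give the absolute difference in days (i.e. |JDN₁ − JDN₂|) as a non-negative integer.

JDN of the first date = 2296353.
JDN of the second date = 2296597.
|2296597 − 2296353| = 244.

244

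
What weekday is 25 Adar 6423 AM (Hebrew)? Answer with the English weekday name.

Thursday

In the Gregorian calendar this is 26 March 2663 (JDN 2693785).
2693785 ≡ 3 (mod 7); counting from Monday = 0 gives Thursday.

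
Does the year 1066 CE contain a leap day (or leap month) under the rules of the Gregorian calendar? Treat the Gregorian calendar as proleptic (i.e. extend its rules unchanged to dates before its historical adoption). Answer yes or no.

1066 is not divisible by 4, so it is a common year.

no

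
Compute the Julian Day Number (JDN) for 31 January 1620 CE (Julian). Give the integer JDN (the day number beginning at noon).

In the Gregorian calendar the same day is 10 February 1620.
JDN 2451545 is 1 January 2000 CE (Gregorian); the target day is −138752 days from there, so JDN = 2312793.

2312793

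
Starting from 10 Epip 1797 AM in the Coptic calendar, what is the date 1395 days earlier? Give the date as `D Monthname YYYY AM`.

11 Thout 1794 AM

The starting date is JDN 2481328; 2481328 − 1395 = 2479933.
JDN 2479933 corresponds to 11 Thout 1794 AM.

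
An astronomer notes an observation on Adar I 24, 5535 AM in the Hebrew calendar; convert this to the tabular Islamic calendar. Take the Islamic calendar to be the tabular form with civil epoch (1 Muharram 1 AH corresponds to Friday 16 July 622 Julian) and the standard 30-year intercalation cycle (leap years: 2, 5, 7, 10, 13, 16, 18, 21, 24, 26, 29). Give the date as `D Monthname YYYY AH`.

23 Dhu al-Hijjah 1188 AH

Both dates share Julian Day Number 2369420; in the tabular Islamic calendar that is 23 Dhu al-Hijjah 1188 AH.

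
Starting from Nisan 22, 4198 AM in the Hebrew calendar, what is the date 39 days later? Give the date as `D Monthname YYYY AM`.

JDN of Nisan 22, 4198 AM = 1881129.
1881129 + 39 = 1881168.
JDN 1881168 in the Hebrew calendar is 2 Sivan 4198 AM.

2 Sivan 4198 AM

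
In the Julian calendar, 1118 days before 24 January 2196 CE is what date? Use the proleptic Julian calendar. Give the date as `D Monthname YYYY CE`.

1 January 2193 CE

Counting 1118 days back from JDN 2523170 reaches JDN 2522052, which is 1 January 2193 CE.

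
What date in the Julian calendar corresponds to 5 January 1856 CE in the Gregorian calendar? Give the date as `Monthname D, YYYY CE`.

At this point the Julian calendar is 12 days behind the Gregorian.
5 January 1856 Gregorian − 12 days → 24 December 1855 Julian.

December 24, 1855 CE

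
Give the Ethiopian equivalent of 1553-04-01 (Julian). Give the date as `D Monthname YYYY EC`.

The source date corresponds to 11 April 1553 in the proleptic Gregorian calendar (JDN 2288382).
That day falls on 6 Miyazya 1545 EC in the Ethiopian calendar.

6 Miyazya 1545 EC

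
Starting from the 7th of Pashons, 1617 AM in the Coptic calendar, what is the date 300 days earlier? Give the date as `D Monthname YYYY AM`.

12 Epip 1616 AM

Counting 300 days back from JDN 2415520 reaches JDN 2415220, which is 12 Epip 1616 AM.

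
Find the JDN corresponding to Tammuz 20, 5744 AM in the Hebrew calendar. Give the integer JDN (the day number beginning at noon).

In the Gregorian calendar the same day is 20 July 1984.
JDN 2400001 is 17 November 1858 CE (Gregorian), MJD 0; the target day is +45901 days from there, so JDN = 2445902.

2445902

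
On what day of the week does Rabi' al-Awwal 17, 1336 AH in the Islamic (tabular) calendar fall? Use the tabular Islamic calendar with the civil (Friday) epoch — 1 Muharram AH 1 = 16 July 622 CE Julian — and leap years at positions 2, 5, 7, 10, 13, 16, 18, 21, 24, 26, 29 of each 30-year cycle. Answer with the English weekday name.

In the Gregorian calendar this is 31 December 1917 (JDN 2421594).
JDN 2421594 mod 7 = 0, and JDN 0 was a Monday, so this is a Monday.

Monday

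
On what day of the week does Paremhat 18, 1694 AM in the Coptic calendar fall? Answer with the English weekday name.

Monday

Equivalently 27 March 1978 Gregorian, JDN 2443595.
JDN 2443595 mod 7 = 0, and JDN 0 was a Monday, so this is a Monday.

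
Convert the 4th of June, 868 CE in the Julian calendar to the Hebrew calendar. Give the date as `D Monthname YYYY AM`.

The source date corresponds to 8 June 868 in the proleptic Gregorian calendar (JDN 2038250).
That day falls on 10 Sivan 4628 AM in the Hebrew calendar.

10 Sivan 4628 AM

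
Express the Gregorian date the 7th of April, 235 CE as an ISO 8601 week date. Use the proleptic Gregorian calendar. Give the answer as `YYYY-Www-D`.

The weekday is Tuesday (ISO weekday 2).
That Tuesday belongs to ISO week 15 of ISO year 235.

0235-W15-2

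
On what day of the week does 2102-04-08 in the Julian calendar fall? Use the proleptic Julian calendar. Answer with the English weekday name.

Saturday

Equivalently 22 April 2102 Gregorian, JDN 2488911.
Since JDN mod 7 = 5 (0 = Monday), the day is Saturday.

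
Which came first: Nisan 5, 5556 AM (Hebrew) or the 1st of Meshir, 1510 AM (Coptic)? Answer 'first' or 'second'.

second

Converting both to JDN: 2377139 vs 2376342; the smaller is the second.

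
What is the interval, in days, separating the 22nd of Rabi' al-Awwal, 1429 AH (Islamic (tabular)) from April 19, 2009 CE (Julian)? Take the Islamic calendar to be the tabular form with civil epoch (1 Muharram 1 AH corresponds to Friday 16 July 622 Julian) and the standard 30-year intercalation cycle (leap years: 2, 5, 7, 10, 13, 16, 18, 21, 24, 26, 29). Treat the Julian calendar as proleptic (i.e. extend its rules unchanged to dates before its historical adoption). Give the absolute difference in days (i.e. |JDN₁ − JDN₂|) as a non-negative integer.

JDN of the first date = 2454556.
JDN of the second date = 2454954.
|2454954 − 2454556| = 398.

398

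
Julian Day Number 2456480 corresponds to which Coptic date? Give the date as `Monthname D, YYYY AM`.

Paoni 29, 1729 AM

The Gregorian equivalent of JDN 2456480 is 6 July 2013.
In the Coptic calendar that day is Paoni 29, 1729 AM.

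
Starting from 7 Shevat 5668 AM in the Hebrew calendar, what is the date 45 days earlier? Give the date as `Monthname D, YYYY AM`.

Kislev 20, 5668 AM

Counting 45 days back from JDN 2417951 reaches JDN 2417906, which is Kislev 20, 5668 AM.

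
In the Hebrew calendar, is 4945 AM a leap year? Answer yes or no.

no

Hebrew year 4945 is year 5 of its 19-year Metonic cycle; leap years are at positions 3, 6, 8, 11, 14, 17, 19, so it is a common year (12 months).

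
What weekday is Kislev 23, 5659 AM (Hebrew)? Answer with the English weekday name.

Wednesday

In the Gregorian calendar this is 7 December 1898 (JDN 2414631).
Since JDN mod 7 = 2 (0 = Monday), the day is Wednesday.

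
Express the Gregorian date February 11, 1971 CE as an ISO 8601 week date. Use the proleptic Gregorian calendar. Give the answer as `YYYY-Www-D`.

1971-W06-4

The weekday is Thursday (ISO weekday 4).
That Thursday belongs to ISO week 6 of ISO year 1971.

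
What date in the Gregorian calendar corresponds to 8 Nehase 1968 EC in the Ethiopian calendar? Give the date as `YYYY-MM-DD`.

Both dates share Julian Day Number 2443005; in the Gregorian calendar that is 14 August 1976 CE.

1976-08-14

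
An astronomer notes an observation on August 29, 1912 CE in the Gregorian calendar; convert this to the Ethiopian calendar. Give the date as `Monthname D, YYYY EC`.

Both dates share Julian Day Number 2419644; in the Ethiopian calendar that is 23 Nehase 1904 EC.

Nehase 23, 1904 EC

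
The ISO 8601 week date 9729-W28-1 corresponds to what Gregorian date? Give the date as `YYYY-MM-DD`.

ISO week 1 of 9729 is the week containing the first Thursday of 9729.
Week 28, day 1 (Monday) lands on 9729-07-11.

9729-07-11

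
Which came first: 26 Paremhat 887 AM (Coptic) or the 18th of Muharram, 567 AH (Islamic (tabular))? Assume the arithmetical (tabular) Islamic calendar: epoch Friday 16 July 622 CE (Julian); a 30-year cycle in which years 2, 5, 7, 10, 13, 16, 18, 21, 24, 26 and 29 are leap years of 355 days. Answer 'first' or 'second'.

first

First date → JDN 2148846; second date → JDN 2149029.
JDN 2148846 < JDN 2149029, so the first date is earlier.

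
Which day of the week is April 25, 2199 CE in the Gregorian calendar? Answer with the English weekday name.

2524343 ≡ 3 (mod 7); counting from Monday = 0 gives Thursday.

Thursday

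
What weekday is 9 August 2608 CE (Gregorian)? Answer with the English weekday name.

2673833 ≡ 1 (mod 7); counting from Monday = 0 gives Tuesday.

Tuesday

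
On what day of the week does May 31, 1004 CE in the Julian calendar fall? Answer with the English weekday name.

Equivalently 6 June 1004 Gregorian, JDN 2087920.
2087920 ≡ 2 (mod 7); counting from Monday = 0 gives Wednesday.

Wednesday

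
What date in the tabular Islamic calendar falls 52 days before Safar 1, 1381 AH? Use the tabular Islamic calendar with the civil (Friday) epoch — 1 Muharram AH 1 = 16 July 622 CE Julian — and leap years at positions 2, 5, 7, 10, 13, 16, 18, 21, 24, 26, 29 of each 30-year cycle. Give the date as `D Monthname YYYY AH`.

8 Dhu al-Hijjah 1380 AH

JDN of Safar 1, 1381 AH = 2437496.
2437496 − 52 = 2437444.
JDN 2437444 in the tabular Islamic calendar is 8 Dhu al-Hijjah 1380 AH.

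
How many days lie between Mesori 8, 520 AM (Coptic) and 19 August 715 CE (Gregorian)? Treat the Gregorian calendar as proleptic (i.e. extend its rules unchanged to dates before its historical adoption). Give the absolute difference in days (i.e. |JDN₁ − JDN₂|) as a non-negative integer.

First date → JDN 2014932; second date → JDN 1982438.
The interval is |2014932 − 1982438| = 32494 days.

32494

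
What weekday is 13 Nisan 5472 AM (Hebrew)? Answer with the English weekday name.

Tuesday

Equivalently 19 April 1712 Gregorian, JDN 2346464.
Since JDN mod 7 = 1 (0 = Monday), the day is Tuesday.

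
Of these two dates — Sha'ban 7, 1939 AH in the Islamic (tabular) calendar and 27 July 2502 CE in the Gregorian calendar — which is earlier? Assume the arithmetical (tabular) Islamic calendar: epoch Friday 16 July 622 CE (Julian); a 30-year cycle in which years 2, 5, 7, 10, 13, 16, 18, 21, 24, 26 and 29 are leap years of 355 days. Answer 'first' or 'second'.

The two dates have Julian Day Numbers 2635416 and 2635104 respectively.
Since 2635104 < 2635416, the second date comes first.

second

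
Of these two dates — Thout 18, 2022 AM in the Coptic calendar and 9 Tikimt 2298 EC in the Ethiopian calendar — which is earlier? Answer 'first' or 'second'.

first

Converting both to JDN: 2563217 vs 2563238; the smaller is the first.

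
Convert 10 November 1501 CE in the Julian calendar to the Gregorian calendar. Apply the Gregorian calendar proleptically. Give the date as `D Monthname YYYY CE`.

For dates in this range the Gregorian date is 10 days ahead of the Julian.
10 November 1501 Julian + 10 days → 20 November 1501 Gregorian.

20 November 1501 CE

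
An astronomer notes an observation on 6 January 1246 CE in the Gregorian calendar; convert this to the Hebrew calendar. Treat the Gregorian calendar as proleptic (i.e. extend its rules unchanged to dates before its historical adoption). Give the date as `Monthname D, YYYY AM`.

Julian Day Number of the source date = 2176158.
Converting JDN 2176158 to the Hebrew calendar gives 9 Tevet 5006 AM.

Tevet 9, 5006 AM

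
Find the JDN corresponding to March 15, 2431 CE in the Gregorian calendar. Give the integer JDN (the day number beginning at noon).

2609038

JDN 2451545 is 1 January 2000 CE (Gregorian); the target day is +157493 days from there, so JDN = 2609038.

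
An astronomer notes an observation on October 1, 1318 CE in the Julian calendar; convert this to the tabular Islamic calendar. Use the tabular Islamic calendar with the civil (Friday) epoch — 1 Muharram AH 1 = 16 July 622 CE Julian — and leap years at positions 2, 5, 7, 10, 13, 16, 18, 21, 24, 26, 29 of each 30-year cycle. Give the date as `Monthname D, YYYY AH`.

Sha'ban 4, 718 AH

The source date corresponds to 9 October 1318 in the proleptic Gregorian calendar (JDN 2202731).
That day falls on 4 Sha'ban 718 AH in the tabular Islamic calendar.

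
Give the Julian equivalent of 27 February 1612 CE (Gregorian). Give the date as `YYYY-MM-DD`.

For dates in this range the Gregorian date is 10 days ahead of the Julian.
27 February 1612 Gregorian − 10 days → 17 February 1612 Julian.

1612-02-17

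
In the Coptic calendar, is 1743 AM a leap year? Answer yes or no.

yes

1743 mod 4 = 3; in the Coptic calendar a year is leap when year mod 4 = 3, so it is a leap year.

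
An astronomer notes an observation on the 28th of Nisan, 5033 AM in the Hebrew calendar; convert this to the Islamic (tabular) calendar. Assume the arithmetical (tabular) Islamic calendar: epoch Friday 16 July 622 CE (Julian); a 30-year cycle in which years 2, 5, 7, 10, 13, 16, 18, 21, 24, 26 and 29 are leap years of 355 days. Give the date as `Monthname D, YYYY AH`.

Ramadan 27, 671 AH

Both dates share Julian Day Number 2186128; in the tabular Islamic calendar that is 27 Ramadan 671 AH.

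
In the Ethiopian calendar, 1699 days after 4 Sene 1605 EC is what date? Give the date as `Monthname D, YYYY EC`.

Counting 1699 days forward from JDN 2310355 reaches JDN 2312054, which is Tir 27, 1610 EC.

Tir 27, 1610 EC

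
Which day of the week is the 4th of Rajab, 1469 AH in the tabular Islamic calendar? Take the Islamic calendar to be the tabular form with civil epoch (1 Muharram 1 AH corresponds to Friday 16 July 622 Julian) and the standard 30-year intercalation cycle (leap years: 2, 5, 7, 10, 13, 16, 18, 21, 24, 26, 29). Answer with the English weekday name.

In the Gregorian calendar this is 29 April 2047 (JDN 2468830).
Since JDN mod 7 = 0 (0 = Monday), the day is Monday.

Monday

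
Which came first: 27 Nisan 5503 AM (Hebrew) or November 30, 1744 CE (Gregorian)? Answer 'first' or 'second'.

first

The two dates have Julian Day Numbers 2357788 and 2358377 respectively.
Since 2357788 < 2358377, the first date comes first.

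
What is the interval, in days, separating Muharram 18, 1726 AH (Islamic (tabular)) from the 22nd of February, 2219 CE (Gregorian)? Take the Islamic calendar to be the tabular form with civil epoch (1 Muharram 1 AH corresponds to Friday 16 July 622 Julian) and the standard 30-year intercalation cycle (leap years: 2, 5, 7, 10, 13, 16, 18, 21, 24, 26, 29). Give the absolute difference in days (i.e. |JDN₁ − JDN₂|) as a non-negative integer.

First date → JDN 2559739; second date → JDN 2531585.
The interval is |2559739 − 2531585| = 28154 days.

28154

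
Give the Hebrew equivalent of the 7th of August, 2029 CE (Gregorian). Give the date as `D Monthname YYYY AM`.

Julian Day Number of the source date = 2462356.
Converting JDN 2462356 to the Hebrew calendar gives 26 Av 5789 AM.

26 Av 5789 AM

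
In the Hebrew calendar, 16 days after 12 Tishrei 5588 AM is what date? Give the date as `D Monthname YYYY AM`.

28 Tishrei 5588 AM

The starting date is JDN 2388633; 2388633 + 16 = 2388649.
JDN 2388649 corresponds to 28 Tishrei 5588 AM.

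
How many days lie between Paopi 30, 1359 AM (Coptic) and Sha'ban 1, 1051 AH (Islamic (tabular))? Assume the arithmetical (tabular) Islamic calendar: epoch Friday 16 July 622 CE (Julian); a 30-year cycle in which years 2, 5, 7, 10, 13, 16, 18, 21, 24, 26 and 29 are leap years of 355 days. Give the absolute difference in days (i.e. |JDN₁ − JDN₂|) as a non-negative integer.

First date → JDN 2321098; second date → JDN 2320732.
The interval is |2321098 − 2320732| = 366 days.

366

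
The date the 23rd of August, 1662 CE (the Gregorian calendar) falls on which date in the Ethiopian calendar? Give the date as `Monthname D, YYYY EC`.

Julian Day Number of the source date = 2328328.
Converting JDN 2328328 to the Ethiopian calendar gives 20 Nehase 1654 EC.

Nehase 20, 1654 EC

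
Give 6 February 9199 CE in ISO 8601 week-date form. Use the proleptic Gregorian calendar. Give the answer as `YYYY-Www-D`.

The weekday is Saturday (ISO weekday 6).
That Saturday belongs to ISO week 5 of ISO year 9199.

9199-W05-6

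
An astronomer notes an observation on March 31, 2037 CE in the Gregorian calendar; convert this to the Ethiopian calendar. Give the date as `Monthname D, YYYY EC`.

Megabit 22, 2029 EC

Julian Day Number of the source date = 2465149.
Converting JDN 2465149 to the Ethiopian calendar gives 22 Megabit 2029 EC.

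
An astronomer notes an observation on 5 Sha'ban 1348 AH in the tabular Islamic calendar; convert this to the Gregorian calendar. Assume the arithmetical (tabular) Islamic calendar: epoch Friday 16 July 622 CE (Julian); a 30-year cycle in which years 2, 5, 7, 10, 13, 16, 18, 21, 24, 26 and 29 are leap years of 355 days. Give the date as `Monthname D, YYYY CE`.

January 6, 1930 CE

Julian Day Number of the source date = 2425983.
Converting JDN 2425983 to the Gregorian calendar gives 6 January 1930 CE.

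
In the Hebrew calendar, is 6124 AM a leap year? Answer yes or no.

Hebrew year 6124 is year 6 of its 19-year Metonic cycle; leap years are at positions 3, 6, 8, 11, 14, 17, 19, so it is a leap year (13 months).

yes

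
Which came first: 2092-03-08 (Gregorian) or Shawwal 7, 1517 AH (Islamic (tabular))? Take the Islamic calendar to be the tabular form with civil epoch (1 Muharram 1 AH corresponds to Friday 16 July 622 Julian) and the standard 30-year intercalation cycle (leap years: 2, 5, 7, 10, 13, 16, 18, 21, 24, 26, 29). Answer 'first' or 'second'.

First date → JDN 2485215; second date → JDN 2485932.
JDN 2485215 < JDN 2485932, so the first date is earlier.

first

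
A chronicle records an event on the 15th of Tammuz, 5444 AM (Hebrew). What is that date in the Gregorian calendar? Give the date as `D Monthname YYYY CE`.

Julian Day Number of the source date = 2336307.
Converting JDN 2336307 to the Gregorian calendar gives 27 June 1684 CE.

27 June 1684 CE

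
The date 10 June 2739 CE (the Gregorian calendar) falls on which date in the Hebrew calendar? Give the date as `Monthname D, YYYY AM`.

Julian Day Number of the source date = 2721619.
Converting JDN 2721619 to the Hebrew calendar gives 12 Sivan 6499 AM.

Sivan 12, 6499 AM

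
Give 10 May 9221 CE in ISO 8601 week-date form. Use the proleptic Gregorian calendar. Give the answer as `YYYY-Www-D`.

9221-W19-1

The weekday is Monday (ISO weekday 1).
That Monday belongs to ISO week 19 of ISO year 9221.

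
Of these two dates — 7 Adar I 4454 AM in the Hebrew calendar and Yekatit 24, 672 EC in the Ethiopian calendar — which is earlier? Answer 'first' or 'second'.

The two dates have Julian Day Numbers 1974580 and 1969477 respectively.
Since 1969477 < 1974580, the second date comes first.

second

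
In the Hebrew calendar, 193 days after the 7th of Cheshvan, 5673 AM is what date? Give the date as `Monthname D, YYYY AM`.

The starting date is JDN 2419694; 2419694 + 193 = 2419887.
JDN 2419887 corresponds to Nisan 22, 5673 AM.

Nisan 22, 5673 AM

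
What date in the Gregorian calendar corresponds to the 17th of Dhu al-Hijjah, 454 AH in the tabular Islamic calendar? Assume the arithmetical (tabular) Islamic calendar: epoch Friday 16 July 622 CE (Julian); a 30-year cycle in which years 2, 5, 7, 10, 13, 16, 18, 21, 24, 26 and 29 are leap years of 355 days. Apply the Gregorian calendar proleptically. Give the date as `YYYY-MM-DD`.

1062-12-28

Julian Day Number of the source date = 2109309.
Converting JDN 2109309 to the Gregorian calendar gives 28 December 1062 CE.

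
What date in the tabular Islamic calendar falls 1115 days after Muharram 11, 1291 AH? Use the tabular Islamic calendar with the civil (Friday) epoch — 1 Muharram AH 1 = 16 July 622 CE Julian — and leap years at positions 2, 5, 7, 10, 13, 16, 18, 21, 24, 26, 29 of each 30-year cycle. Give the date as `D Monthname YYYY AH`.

The starting date is JDN 2405583; 2405583 + 1115 = 2406698.
JDN 2406698 corresponds to 4 Rabi' al-Awwal 1294 AH.

4 Rabi' al-Awwal 1294 AH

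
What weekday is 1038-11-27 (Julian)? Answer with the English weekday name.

In the proleptic Gregorian calendar this is 3 December 1038 (JDN 2100518).
2100518 ≡ 0 (mod 7); counting from Monday = 0 gives Monday.

Monday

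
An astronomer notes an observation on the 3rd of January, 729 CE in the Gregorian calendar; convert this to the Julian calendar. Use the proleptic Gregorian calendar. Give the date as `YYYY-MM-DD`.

0728-12-30

For dates in this range the Gregorian date is 4 days ahead of the Julian.
3 January 729 Gregorian − 4 days → 30 December 728 Julian.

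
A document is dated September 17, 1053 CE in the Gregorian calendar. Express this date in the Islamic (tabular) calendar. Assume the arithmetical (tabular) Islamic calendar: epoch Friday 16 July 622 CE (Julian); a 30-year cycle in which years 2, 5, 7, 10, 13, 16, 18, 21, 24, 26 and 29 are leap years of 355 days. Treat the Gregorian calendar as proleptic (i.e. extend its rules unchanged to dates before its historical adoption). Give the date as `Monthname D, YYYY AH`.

Both dates share Julian Day Number 2105920; in the tabular Islamic calendar that is 24 Jumada al-Awwal 445 AH.

Jumada al-Awwal 24, 445 AH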